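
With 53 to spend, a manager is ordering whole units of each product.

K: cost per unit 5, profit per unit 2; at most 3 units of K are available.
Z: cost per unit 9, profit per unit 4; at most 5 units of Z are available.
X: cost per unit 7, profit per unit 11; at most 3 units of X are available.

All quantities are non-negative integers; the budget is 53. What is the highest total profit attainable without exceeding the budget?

This is a bounded integer knapsack.
Take 1×K, 3×Z, and 3×X: cost 53 ≤ 53, profit 1·2 + 3·4 + 3·11 = 47.
X has the best ratio (11/7) and is taken to its limit of 3; remaining capacity is filled optimally with the others.

47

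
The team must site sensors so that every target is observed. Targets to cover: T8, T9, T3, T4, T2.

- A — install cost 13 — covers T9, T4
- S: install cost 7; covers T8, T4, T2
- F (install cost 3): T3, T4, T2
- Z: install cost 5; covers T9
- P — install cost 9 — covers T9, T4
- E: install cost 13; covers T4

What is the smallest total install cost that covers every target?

15

Choose S, F, and Z: together they cover T8, T9, T3, T4, T2 — every target.
Total install cost: 7 + 3 + 5 = 15.
No cover costs less than 15.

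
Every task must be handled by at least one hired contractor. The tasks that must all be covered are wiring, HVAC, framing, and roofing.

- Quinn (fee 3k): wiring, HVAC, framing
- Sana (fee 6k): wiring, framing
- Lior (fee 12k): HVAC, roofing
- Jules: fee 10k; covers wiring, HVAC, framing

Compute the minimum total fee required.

15

This is an integer covering problem.
Choose Quinn and Lior: together they cover wiring, HVAC, framing, roofing — every task.
Total fee: 3 + 12 = 15.
No cover costs less than 15.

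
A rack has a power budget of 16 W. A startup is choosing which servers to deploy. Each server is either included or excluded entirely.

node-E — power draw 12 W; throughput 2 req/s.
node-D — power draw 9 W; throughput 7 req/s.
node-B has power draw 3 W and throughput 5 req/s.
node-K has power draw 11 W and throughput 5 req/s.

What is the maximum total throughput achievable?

12

Take node-D and node-B: power draw 9 + 3 = 12 ≤ 16, throughput 7 + 5 = 12.
No other feasible combination does better.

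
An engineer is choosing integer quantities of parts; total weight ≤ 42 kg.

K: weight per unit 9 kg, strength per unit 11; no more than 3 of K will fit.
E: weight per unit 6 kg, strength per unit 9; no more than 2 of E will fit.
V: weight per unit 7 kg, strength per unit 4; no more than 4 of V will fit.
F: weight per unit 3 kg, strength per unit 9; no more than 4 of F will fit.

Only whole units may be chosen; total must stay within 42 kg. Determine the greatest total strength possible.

76

F has the best ratio (9/3); taking only F gives at most 4×9 = 36 (stopped by the supply cap of 4).
Mixing does better — 2×K, 2×E, and 4×F: weight 42 ≤ 42, strength 2·11 + 2·9 + 4·9 = 76.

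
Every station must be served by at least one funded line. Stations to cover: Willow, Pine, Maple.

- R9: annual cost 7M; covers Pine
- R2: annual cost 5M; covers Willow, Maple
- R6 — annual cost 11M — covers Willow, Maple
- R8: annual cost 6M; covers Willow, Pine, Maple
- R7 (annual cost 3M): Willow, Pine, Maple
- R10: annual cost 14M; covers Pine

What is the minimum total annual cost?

3

R7 alone covers Willow, Pine, Maple — every station.
Total annual cost: 3.
No cover costs less than 3.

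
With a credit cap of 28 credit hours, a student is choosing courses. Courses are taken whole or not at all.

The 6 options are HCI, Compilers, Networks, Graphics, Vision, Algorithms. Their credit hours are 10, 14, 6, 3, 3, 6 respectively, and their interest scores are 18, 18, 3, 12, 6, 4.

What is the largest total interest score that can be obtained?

This is a 0-1 knapsack instance.
Take HCI, Compilers, and Graphics: credit hours 10 + 14 + 3 = 27 ≤ 28, interest score 18 + 18 + 12 = 48.
No other feasible combination does better.

48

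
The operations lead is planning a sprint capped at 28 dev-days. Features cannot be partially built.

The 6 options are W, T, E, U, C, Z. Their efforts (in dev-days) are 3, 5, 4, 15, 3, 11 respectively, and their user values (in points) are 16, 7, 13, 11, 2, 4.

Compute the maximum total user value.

W + T + E + U: effort 3 + 5 + 4 + 15 = 27 ≤ 28, user value 16 + 7 + 13 + 11 = 47.
W + E + U + C: effort 3 + 4 + 15 + 3 = 25 ≤ 28, user value 16 + 13 + 11 + 2 = 42.
W + T + E + C + Z: effort 3 + 5 + 4 + 3 + 11 = 26 ≤ 28, user value 16 + 7 + 13 + 2 + 4 = 42.
Best is W, T, E, and U with total user value 47.

47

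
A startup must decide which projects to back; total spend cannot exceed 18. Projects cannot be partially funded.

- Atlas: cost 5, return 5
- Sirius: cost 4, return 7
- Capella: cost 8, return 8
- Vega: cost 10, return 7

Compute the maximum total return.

This is a 0-1 knapsack instance.
Allowing fractional choices, the relaxed optimum would be about 20.7, but projects are indivisible.
Capella + Vega: cost 8 + 10 = 18 ≤ 18, return 8 + 7 = 15.
Atlas + Sirius + Capella: cost 5 + 4 + 8 = 17 ≤ 18, return 5 + 7 + 8 = 20.
Sirius + Capella: cost 4 + 8 = 12 ≤ 18, return 7 + 8 = 15.
Best is Atlas, Sirius, and Capella with total return 20.

20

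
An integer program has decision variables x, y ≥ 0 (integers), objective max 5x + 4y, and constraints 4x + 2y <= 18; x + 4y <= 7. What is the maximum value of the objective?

Relaxing integrality, the LP optimum is 23.57 at (x,y) = (4.14, 0.714), which is not an integer point.
(x,y)=(4,0) is feasible, giving 20.
(x,y)=(3,1) is feasible, giving 19.
(x,y)=(3,0) is feasible, giving 15.
No feasible integer point exceeds 20.

20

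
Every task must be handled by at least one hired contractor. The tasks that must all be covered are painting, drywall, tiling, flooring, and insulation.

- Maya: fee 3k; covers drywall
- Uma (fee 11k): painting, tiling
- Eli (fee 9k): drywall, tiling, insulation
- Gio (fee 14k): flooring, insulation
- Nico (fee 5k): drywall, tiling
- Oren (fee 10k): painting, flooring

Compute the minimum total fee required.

19

This is an integer covering problem.
The greedy cost-per-new-task heuristic would pick Nico, Oren, and Eli for 24, but a cheaper cover exists.
Choose Eli and Oren: together they cover painting, drywall, tiling, flooring, insulation — every task.
Total fee: 9 + 10 = 19.
No cover costs less than 19.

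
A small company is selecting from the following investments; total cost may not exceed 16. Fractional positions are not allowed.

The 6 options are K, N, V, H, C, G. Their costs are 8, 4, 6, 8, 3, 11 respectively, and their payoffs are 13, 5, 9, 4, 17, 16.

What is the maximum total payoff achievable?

35

C + G: cost 3 + 11 = 14 ≤ 16, payoff 17 + 16 = 33.
N + V + C: cost 4 + 6 + 3 = 13 ≤ 16, payoff 5 + 9 + 17 = 31.
K + N + C: cost 8 + 4 + 3 = 15 ≤ 16, payoff 13 + 5 + 17 = 35.
Best is K, N, and C with total payoff 35.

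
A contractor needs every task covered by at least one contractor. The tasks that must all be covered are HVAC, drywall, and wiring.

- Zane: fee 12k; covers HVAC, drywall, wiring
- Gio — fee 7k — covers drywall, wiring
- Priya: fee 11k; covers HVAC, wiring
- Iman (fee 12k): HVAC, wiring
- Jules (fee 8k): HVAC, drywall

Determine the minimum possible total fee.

Zane alone covers HVAC, drywall, wiring — every task.
Total fee: 12.

12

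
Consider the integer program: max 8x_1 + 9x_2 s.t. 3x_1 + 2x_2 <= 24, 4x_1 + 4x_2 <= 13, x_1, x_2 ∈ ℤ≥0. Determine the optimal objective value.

(x_1,x_2)=(0,3): 3·0+2·3=6≤24, 4·0+4·3=12≤13, objective 27.
(x_1,x_2)=(1,2): 3·1+2·2=7≤24, 4·1+4·2=12≤13, objective 26.
(x_1,x_2)=(0,2): 3·0+2·2=4≤24, 4·0+4·2=8≤13, objective 18.
No feasible integer point exceeds 27.

27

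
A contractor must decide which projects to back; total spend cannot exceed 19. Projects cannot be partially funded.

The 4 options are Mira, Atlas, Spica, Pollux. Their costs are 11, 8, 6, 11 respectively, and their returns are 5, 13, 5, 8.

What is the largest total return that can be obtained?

21

Treat it as a binary knapsack problem.
Take Atlas and Pollux: cost 8 + 11 = 19 ≤ 19, return 13 + 8 = 21.
No other feasible combination does better.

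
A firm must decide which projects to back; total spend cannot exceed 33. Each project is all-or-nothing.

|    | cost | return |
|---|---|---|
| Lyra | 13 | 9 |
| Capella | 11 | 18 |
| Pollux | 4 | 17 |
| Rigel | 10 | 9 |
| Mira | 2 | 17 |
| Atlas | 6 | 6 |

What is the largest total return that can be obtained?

67

Take Capella, Pollux, Rigel, Mira, and Atlas: cost 11 + 4 + 10 + 2 + 6 = 33 ≤ 33, return 18 + 17 + 9 + 17 + 6 = 67.
No other feasible combination does better.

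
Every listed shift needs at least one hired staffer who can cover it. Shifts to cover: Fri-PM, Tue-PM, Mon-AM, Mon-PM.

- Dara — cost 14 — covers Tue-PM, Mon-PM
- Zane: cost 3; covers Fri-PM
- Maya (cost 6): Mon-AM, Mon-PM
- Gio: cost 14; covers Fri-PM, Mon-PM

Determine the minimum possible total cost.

This is an integer covering problem.
Choose Dara, Zane, and Maya: together they cover Fri-PM, Tue-PM, Mon-AM, Mon-PM — every shift.
Total cost: 14 + 3 + 6 = 23.

23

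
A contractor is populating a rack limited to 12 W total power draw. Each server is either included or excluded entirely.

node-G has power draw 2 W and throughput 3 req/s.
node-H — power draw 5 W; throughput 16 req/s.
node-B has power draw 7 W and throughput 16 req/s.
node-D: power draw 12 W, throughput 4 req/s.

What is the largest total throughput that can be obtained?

32

node-G + node-H: power draw 2 + 5 = 7 ≤ 12, throughput 3 + 16 = 19.
node-H + node-B: power draw 5 + 7 = 12 ≤ 12, throughput 16 + 16 = 32.
Best is node-H and node-B with total throughput 32.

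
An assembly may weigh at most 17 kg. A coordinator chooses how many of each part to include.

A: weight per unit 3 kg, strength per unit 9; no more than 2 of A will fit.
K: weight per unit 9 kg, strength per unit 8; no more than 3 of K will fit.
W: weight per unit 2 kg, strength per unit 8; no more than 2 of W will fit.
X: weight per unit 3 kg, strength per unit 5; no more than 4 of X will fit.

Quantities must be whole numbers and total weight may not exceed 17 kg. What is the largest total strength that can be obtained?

W has the best ratio (8/2); taking only W gives at most 2×8 = 16 (stopped by the supply cap of 2).
Mixing does better — 2×A, 2×W, and 2×X: weight 16 ≤ 17, strength 2·9 + 2·8 + 2·5 = 44.

44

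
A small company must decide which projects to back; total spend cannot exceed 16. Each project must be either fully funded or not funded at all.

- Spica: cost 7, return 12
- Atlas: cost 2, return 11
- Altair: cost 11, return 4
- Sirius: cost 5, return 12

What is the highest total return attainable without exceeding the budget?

35

Allowing fractional choices, the relaxed optimum would be about 35.7, but projects are indivisible.
Spica + Sirius: cost 7 + 5 = 12 ≤ 16, return 12 + 12 = 24.
Spica + Atlas + Sirius: cost 7 + 2 + 5 = 14 ≤ 16, return 12 + 11 + 12 = 35.
Best is Spica, Atlas, and Sirius with total return 35.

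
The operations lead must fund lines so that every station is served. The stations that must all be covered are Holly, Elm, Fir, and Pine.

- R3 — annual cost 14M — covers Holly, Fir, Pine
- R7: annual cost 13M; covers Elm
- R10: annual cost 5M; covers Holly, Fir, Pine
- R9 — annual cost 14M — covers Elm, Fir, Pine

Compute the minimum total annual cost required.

Choose R7 and R10: together they cover Holly, Elm, Fir, Pine — every station.
Total annual cost: 13 + 5 = 18.
No cover costs less than 18.

18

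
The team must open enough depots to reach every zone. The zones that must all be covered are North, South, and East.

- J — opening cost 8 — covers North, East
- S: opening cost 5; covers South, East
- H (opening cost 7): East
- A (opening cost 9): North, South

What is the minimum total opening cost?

13

Choose J and S: together they cover North, South, East — every zone.
Total opening cost: 8 + 5 = 13.
No cover costs less than 13.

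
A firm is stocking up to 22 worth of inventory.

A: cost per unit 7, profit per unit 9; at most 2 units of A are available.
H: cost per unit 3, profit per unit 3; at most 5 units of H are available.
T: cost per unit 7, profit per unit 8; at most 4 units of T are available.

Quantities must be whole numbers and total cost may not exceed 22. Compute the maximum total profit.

Take 2×A and 1×T: cost 21 ≤ 22, profit 2·9 + 1·8 = 26.
A has the best ratio (9/7) and is taken to its limit of 2; remaining capacity is filled optimally with the others.

26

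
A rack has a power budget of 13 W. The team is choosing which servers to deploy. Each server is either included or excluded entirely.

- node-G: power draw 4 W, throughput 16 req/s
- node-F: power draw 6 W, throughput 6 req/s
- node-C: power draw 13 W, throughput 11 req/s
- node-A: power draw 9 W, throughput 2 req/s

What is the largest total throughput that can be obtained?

Allowing fractional choices, the relaxed optimum would be about 24.5, but servers are indivisible.
node-G + node-F: power draw 4 + 6 = 10 ≤ 13, throughput 16 + 6 = 22.
node-G + node-A: power draw 4 + 9 = 13 ≤ 13, throughput 16 + 2 = 18.
Best is node-G and node-F with total throughput 22.

22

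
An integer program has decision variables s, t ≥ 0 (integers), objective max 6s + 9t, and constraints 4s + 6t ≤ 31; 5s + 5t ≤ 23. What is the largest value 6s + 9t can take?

(s,t)=(0,4) is feasible, giving 36.
(s,t)=(1,3) is feasible, giving 33.
Maximum is 36 at (s,t)=(0,4).

36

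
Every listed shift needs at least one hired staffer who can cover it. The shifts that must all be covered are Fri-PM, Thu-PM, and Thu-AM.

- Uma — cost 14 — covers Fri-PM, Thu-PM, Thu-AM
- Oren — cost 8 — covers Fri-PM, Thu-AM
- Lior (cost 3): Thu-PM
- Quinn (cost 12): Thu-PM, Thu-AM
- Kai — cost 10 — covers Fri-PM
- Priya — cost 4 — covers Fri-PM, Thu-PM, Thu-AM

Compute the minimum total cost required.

4

Priya alone covers Fri-PM, Thu-PM, Thu-AM — every shift.
Total cost: 4.
No cover costs less than 4.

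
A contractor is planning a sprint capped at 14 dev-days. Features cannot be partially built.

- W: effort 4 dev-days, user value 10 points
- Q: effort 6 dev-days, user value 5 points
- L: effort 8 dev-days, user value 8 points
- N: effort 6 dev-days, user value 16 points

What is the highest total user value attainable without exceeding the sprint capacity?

26

Q + N: effort 6 + 6 = 12 ≤ 14, user value 5 + 16 = 21.
W + N: effort 4 + 6 = 10 ≤ 14, user value 10 + 16 = 26.
L + N: effort 8 + 6 = 14 ≤ 14, user value 8 + 16 = 24.
Best is W and N with total user value 26.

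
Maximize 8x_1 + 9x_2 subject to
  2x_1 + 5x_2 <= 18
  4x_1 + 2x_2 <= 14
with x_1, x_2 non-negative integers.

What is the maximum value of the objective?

Relaxing integrality, the LP optimum is 41.75 at (x_1,x_2) = (2.12, 2.75), which is not an integer point.
(x_1,x_2)=(1,3): 2·1+5·3=17≤18, 4·1+2·3=10≤14, objective 35.
(x_1,x_2)=(2,2): 2·2+5·2=14≤18, 4·2+2·2=12≤14, objective 34.
Maximum is 35 at (x_1,x_2)=(1,3).

35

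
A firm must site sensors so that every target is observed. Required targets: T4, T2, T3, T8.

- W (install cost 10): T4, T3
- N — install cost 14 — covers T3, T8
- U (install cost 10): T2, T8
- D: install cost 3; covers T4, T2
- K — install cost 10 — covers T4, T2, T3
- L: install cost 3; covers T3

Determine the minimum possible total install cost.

Choose U, D, and L: together they cover T4, T2, T3, T8 — every target.
Total install cost: 10 + 3 + 3 = 16.

16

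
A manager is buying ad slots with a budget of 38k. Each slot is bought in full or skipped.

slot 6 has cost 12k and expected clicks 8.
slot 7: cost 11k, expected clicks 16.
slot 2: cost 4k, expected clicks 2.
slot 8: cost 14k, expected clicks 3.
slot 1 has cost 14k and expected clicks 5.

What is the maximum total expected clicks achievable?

Take slot 6, slot 7, and slot 1: cost 12 + 11 + 14 = 37 ≤ 38, expected clicks 8 + 16 + 5 = 29.
No other feasible combination does better.

29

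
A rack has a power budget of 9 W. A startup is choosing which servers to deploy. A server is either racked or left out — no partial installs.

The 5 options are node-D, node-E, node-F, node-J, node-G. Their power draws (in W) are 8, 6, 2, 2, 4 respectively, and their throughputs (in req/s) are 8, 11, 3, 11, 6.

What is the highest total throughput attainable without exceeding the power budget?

Take node-E and node-J: power draw 6 + 2 = 8 ≤ 9, throughput 11 + 11 = 22.
No other feasible combination does better.

22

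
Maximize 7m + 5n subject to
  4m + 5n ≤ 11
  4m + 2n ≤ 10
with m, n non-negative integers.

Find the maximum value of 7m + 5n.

14

(m,n)=(2,0): 4·2+5·0=8≤11, 4·2+2·0=8≤10, objective 14.
(m,n)=(1,1): 4·1+5·1=9≤11, 4·1+2·1=6≤10, objective 12.
(m,n)=(1,0): 4·1+5·0=4≤11, 4·1+2·0=4≤10, objective 7.
The best lattice point is (2,0), giving 14.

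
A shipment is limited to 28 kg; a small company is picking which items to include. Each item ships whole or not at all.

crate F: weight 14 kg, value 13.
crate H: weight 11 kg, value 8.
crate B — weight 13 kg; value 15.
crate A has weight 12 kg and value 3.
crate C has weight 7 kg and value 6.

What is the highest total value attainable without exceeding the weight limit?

28

crate H + crate B: weight 11 + 13 = 24 ≤ 28, value 8 + 15 = 23.
crate F + crate B: weight 14 + 13 = 27 ≤ 28, value 13 + 15 = 28.
crate B + crate C: weight 13 + 7 = 20 ≤ 28, value 15 + 6 = 21.
Best is crate F and crate B with total value 28.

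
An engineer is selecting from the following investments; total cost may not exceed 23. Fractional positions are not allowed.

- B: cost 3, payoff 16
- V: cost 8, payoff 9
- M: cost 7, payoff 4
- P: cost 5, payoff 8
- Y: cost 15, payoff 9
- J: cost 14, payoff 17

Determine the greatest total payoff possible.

41

Allowing fractional choices, the relaxed optimum would be about 42.1, but investments are indivisible.
B + P + J: cost 3 + 5 + 14 = 22 ≤ 23, payoff 16 + 8 + 17 = 41.
B + V + M + P: cost 3 + 8 + 7 + 5 = 23 ≤ 23, payoff 16 + 9 + 4 + 8 = 37.
B + V + P: cost 3 + 8 + 5 = 16 ≤ 23, payoff 16 + 9 + 8 = 33.
Best is B, P, and J with total payoff 41.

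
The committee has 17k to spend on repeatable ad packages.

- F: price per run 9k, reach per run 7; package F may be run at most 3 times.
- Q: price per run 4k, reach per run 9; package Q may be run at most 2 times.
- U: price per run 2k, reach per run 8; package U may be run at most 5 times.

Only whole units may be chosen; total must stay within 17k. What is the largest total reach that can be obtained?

This is a bounded integer knapsack.
U has the best ratio (8/2); taking only U gives at most 5×8 = 40 (stopped by the supply cap of 5).
Mixing does better — 2×Q and 4×U: price 16 ≤ 17, reach 2·9 + 4·8 = 50.

50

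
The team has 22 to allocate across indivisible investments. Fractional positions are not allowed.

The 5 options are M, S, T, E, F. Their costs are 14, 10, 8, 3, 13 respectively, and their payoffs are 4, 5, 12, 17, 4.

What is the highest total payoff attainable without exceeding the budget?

Allowing fractional choices, the relaxed optimum would be about 34.3, but investments are indivisible.
T + E: cost 8 + 3 = 11 ≤ 22, payoff 12 + 17 = 29.
S + T + E: cost 10 + 8 + 3 = 21 ≤ 22, payoff 5 + 12 + 17 = 34.
Best is S, T, and E with total payoff 34.

34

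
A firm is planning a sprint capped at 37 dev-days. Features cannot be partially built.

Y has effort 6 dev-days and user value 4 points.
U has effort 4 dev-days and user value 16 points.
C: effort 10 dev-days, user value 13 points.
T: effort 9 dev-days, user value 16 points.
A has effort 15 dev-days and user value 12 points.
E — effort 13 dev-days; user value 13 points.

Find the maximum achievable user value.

58

Y + U + C + T: effort 6 + 4 + 10 + 9 = 29 ≤ 37, user value 4 + 16 + 13 + 16 = 49.
U + C + T + E: effort 4 + 10 + 9 + 13 = 36 ≤ 37, user value 16 + 13 + 16 + 13 = 58.
Best is U, C, T, and E with total user value 58.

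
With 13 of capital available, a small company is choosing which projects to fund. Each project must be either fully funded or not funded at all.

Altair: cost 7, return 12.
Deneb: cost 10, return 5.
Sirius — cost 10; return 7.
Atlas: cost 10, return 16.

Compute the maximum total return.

16

This is an integer program with binary decision variables.
Allowing fractional choices, the relaxed optimum would be about 21.6, but projects are indivisible.
Altair: cost 7 ≤ 13, return 12.
Atlas: cost 10 ≤ 13, return 16.
Best is Atlas with total return 16.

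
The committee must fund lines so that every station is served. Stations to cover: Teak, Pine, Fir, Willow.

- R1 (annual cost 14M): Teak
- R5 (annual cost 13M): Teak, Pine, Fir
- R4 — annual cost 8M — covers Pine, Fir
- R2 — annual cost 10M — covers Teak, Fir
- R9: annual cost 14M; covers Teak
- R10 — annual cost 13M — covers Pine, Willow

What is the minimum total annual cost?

Choose R2 and R10: together they cover Teak, Pine, Fir, Willow — every station.
Total annual cost: 10 + 13 = 23.

23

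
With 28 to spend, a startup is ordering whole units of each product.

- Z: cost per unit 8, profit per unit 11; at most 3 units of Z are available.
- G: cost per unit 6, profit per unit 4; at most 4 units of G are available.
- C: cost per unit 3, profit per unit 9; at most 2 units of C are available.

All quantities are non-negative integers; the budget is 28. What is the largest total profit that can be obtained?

44

This is a bounded integer knapsack.
3×Z and 1×C: cost 27 ≤ 28, profit 3·11 + 1·9 = 42.
2×Z, 1×G, and 2×C: cost 28 ≤ 28, profit 2·11 + 1·4 + 2·9 = 44.
Best is 44.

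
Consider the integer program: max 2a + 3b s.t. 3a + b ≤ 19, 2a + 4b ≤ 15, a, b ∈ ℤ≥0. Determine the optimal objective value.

Relaxing integrality, the LP optimum is 14.30 at (a,b) = (6.1, 0.7), which is not an integer point.
(a,b)=(5,1): 3·5+1·1=16≤19, 2·5+4·1=14≤15, objective 13.
(a,b)=(6,0): 3·6+1·0=18≤19, 2·6+4·0=12≤15, objective 12.
(a,b)=(4,1): 3·4+1·1=13≤19, 2·4+4·1=12≤15, objective 11.
(a,b)=(5,0): 3·5+1·0=15≤19, 2·5+4·0=10≤15, objective 10.
No feasible integer point exceeds 13.

13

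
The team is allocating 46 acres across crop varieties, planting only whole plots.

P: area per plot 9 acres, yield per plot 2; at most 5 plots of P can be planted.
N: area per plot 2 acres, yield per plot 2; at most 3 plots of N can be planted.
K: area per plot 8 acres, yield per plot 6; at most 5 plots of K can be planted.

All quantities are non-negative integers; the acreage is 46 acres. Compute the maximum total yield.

N has the best ratio (2/2); taking only N gives at most 3×2 = 6 (stopped by the supply cap of 3).
Mixing does better — 3×N and 5×K: area 46 ≤ 46, yield 3·2 + 5·6 = 36.

36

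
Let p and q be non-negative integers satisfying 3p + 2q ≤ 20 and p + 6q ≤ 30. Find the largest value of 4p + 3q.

(p,q)=(4,4): 3·4+2·4=20≤20, 1·4+6·4=28≤30, objective 28.
(p,q)=(4,3): 3·4+2·3=18≤20, 1·4+6·3=22≤30, objective 25.
(p,q)=(3,4): 3·3+2·4=17≤20, 1·3+6·4=27≤30, objective 24.
(p,q)=(3,3): 3·3+2·3=15≤20, 1·3+6·3=21≤30, objective 21.
The best lattice point is (4,4), giving 28.

28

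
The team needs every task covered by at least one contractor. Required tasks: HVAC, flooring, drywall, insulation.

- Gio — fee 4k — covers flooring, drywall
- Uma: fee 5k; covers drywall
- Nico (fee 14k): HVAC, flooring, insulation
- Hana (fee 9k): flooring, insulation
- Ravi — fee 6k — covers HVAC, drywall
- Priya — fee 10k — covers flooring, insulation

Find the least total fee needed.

This is a weighted set-cover instance.
The greedy cost-per-new-task heuristic would pick Gio, Ravi, and Hana for 19, but a cheaper cover exists.
Choose Hana and Ravi: together they cover HVAC, flooring, drywall, insulation — every task.
Total fee: 9 + 6 = 15.
No cover costs less than 15.

15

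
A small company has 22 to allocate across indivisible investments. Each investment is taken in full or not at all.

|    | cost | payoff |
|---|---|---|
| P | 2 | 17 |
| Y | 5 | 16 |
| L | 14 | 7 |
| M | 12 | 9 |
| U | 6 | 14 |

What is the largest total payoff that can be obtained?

47

Allowing fractional choices, the relaxed optimum would be about 53.8, but investments are indivisible.
P + M + U: cost 2 + 12 + 6 = 20 ≤ 22, payoff 17 + 9 + 14 = 40.
P + Y + M: cost 2 + 5 + 12 = 19 ≤ 22, payoff 17 + 16 + 9 = 42.
P + Y + U: cost 2 + 5 + 6 = 13 ≤ 22, payoff 17 + 16 + 14 = 47.
Best is P, Y, and U with total payoff 47.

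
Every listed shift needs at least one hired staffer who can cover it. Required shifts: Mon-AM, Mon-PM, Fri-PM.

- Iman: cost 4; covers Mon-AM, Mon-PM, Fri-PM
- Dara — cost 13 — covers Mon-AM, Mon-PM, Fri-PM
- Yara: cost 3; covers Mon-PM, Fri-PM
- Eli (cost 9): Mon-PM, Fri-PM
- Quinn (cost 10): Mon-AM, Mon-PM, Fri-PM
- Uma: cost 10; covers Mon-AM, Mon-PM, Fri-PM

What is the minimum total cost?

4

This is a weighted set-cover instance.
Iman alone covers Mon-AM, Mon-PM, Fri-PM — every shift.
Total cost: 4.
No cover costs less than 4.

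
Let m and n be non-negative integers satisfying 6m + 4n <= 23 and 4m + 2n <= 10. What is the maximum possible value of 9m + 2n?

20

Relaxing integrality, the LP optimum is 22.50 at (m,n) = (2.5, 0), which is not an integer point.
(m,n)=(2,1): 6·2+4·1=16≤23, 4·2+2·1=10≤10, objective 20.
(m,n)=(2,0): 6·2+4·0=12≤23, 4·2+2·0=8≤10, objective 18.
(m,n)=(1,2): 6·1+4·2=14≤23, 4·1+2·2=8≤10, objective 13.
The best lattice point is (2,1), giving 20.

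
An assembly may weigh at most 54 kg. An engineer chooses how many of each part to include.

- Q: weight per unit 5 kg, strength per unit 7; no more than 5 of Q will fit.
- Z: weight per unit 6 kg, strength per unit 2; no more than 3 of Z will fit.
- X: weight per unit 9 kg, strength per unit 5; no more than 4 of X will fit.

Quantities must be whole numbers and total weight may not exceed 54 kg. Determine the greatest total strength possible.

50

This is a bounded integer knapsack.
Q has the best ratio (7/5); taking only Q gives at most 5×7 = 35 (stopped by the supply cap of 5).
Mixing does better — 5×Q and 3×X: weight 52 ≤ 54, strength 5·7 + 3·5 = 50.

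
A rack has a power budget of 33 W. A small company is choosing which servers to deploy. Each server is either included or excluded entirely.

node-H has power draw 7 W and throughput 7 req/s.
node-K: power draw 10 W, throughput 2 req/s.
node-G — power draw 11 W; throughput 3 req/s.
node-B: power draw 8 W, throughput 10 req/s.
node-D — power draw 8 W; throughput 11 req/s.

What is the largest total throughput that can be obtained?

Allowing fractional choices, the relaxed optimum would be about 30.7, but servers are indivisible.
node-H + node-B + node-D: power draw 7 + 8 + 8 = 23 ≤ 33, throughput 7 + 10 + 11 = 28.
node-H + node-K + node-B + node-D: power draw 7 + 10 + 8 + 8 = 33 ≤ 33, throughput 7 + 2 + 10 + 11 = 30.
Best is node-H, node-K, node-B, and node-D with total throughput 30.

30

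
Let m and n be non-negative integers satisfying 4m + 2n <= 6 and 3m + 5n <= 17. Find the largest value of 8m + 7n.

(m,n)=(0,3): 4·0+2·3=6≤6, 3·0+5·3=15≤17, objective 21.
(m,n)=(0,2): 4·0+2·2=4≤6, 3·0+5·2=10≤17, objective 14.
No feasible integer point exceeds 21.

21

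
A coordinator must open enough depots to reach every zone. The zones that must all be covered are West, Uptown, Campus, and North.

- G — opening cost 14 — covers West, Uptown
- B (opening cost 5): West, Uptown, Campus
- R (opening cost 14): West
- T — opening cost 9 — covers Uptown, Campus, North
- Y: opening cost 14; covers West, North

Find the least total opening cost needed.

Choose B and T: together they cover West, Uptown, Campus, North — every zone.
Total opening cost: 5 + 9 = 14.
No cover costs less than 14.

14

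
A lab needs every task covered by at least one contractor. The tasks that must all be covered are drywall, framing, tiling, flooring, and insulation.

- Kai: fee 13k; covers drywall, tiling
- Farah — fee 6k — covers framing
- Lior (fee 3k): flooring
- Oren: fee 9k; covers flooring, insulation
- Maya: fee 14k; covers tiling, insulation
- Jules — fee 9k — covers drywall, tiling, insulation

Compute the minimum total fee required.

18

Choose Farah, Lior, and Jules: together they cover drywall, framing, tiling, flooring, insulation — every task.
Total fee: 6 + 3 + 9 = 18.
No cover costs less than 18.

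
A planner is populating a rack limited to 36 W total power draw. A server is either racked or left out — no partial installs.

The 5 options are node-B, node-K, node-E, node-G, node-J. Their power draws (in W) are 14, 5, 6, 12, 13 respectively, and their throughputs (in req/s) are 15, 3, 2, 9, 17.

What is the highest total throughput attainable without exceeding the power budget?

35

node-B + node-K + node-J: power draw 14 + 5 + 13 = 32 ≤ 36, throughput 15 + 3 + 17 = 35.
node-B + node-E + node-J: power draw 14 + 6 + 13 = 33 ≤ 36, throughput 15 + 2 + 17 = 34.
Best is node-B, node-K, and node-J with total throughput 35.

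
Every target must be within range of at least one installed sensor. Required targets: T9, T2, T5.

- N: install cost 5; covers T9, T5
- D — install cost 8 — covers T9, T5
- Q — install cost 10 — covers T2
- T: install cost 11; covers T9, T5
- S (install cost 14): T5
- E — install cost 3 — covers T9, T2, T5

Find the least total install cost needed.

E alone covers T9, T2, T5 — every target.
Total install cost: 3.
No cover costs less than 3.

3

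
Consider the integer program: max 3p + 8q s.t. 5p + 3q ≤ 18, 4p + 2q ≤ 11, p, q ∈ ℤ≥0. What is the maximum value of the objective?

40

The continuous relaxation peaks at (0, 5.5) with value 44.00; rounding to a feasible lattice point costs some objective.
(p,q)=(0,5): 5·0+3·5=15≤18, 4·0+2·5=10≤11, objective 40.
(p,q)=(0,4): 5·0+3·4=12≤18, 4·0+2·4=8≤11, objective 32.
Maximum is 40 at (p,q)=(0,5).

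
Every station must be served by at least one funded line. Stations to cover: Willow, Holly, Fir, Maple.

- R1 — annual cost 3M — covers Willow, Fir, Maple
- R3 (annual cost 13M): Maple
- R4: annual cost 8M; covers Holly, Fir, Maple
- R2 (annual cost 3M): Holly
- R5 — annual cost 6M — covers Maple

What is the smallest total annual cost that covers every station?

Choose R1 and R2: together they cover Willow, Holly, Fir, Maple — every station.
Total annual cost: 3 + 3 = 6.

6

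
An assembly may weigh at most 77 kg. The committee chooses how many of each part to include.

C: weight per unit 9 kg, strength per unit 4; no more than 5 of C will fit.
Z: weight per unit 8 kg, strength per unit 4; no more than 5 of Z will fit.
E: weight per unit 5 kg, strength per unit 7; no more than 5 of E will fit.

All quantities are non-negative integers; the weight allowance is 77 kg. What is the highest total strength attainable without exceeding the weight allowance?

59

This is a bounded integer knapsack.
Take 1×C, 5×Z, and 5×E: weight 74 ≤ 77, strength 1·4 + 5·4 + 5·7 = 59.
E has the best ratio (7/5) and is taken to its limit of 5; remaining capacity is filled optimally with the others.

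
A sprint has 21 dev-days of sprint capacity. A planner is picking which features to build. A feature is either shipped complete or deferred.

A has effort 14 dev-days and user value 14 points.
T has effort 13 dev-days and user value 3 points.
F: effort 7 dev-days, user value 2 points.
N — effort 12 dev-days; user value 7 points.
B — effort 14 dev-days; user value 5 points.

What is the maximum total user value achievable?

16

Allowing fractional choices, the relaxed optimum would be about 18.1, but features are indivisible.
A: effort 14 ≤ 21, user value 14.
F + N: effort 7 + 12 = 19 ≤ 21, user value 2 + 7 = 9.
A + F: effort 14 + 7 = 21 ≤ 21, user value 14 + 2 = 16.
Best is A and F with total user value 16.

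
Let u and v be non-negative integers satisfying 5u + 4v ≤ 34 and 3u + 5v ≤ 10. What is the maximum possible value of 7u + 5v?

21

Relaxing integrality, the LP optimum is 23.33 at (u,v) = (3.33, 0), which is not an integer point.
(u,v)=(3,0) is feasible, giving 21.
(u,v)=(2,0) is feasible, giving 14.
The best lattice point is (3,0), giving 21.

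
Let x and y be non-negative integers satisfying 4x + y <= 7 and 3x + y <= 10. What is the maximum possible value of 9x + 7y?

(x,y)=(0,7): 4·0+1·7=7≤7, 3·0+1·7=7≤10, objective 49.
(x,y)=(0,6): 4·0+1·6=6≤7, 3·0+1·6=6≤10, objective 42.
Maximum is 49 at (x,y)=(0,7).

49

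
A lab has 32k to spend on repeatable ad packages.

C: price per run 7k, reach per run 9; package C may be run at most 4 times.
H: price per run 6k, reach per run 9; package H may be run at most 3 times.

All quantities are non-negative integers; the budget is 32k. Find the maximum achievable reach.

45

Take 2×C and 3×H: price 32 ≤ 32, reach 2·9 + 3·9 = 45.
H has the best ratio (9/6) and is taken to its limit of 3; remaining capacity is filled optimally with the others.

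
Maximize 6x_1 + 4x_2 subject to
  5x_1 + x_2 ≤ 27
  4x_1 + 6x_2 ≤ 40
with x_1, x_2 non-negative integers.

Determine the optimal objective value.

The continuous relaxation peaks at (4.69, 3.54) with value 42.31; rounding to a feasible lattice point costs some objective.
(x_1,x_2)=(4,4) is feasible, giving 40.
(x_1,x_2)=(5,2) is feasible, giving 38.
(x_1,x_2)=(4,3) is feasible, giving 36.
Maximum is 40 at (x_1,x_2)=(4,4).

40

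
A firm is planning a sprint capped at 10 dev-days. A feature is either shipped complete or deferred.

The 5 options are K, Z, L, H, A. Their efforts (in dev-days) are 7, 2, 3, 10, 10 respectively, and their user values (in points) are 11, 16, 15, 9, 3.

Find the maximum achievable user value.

Allowing fractional choices, the relaxed optimum would be about 38.9, but features are indivisible.
Z + L: effort 2 + 3 = 5 ≤ 10, user value 16 + 15 = 31.
K + Z: effort 7 + 2 = 9 ≤ 10, user value 11 + 16 = 27.
K + L: effort 7 + 3 = 10 ≤ 10, user value 11 + 15 = 26.
Best is Z and L with total user value 31.

31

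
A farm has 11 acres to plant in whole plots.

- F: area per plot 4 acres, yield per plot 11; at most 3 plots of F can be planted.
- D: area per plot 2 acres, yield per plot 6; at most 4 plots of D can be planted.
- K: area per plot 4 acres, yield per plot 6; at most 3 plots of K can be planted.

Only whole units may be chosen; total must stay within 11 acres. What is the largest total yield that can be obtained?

29

1×F and 3×D: area 10 ≤ 11, yield 1·11 + 3·6 = 29.
2×F and 1×D: area 10 ≤ 11, yield 2·11 + 1·6 = 28.
Best is 29.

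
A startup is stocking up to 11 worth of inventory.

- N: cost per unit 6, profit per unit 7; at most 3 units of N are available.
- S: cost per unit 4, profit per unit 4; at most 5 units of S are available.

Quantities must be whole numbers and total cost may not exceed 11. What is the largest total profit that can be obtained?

N has the best ratio (7/6); taking only N gives at most 1×7 = 7 (stopped by the cost limit).
Mixing does better — 1×N and 1×S: cost 10 ≤ 11, profit 1·7 + 1·4 = 11.

11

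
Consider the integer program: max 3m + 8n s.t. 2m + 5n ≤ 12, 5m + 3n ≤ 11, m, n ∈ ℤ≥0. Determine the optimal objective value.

The continuous relaxation peaks at (0, 2.4) with value 19.20; rounding to a feasible lattice point costs some objective.
(m,n)=(1,2): 2·1+5·2=12≤12, 5·1+3·2=11≤11, objective 19.
(m,n)=(0,2): 2·0+5·2=10≤12, 5·0+3·2=6≤11, objective 16.
(m,n)=(1,1): 2·1+5·1=7≤12, 5·1+3·1=8≤11, objective 11.
The best lattice point is (1,2), giving 19.

19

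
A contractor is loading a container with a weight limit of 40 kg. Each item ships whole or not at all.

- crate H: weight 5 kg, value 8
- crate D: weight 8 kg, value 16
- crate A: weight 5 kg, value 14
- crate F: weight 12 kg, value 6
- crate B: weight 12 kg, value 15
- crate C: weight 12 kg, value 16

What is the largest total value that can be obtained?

Allowing fractional choices, the relaxed optimum would be about 66.5, but items are indivisible.
crate D + crate A + crate B + crate C: weight 8 + 5 + 12 + 12 = 37 ≤ 40, value 16 + 14 + 15 + 16 = 61.
crate H + crate D + crate B + crate C: weight 5 + 8 + 12 + 12 = 37 ≤ 40, value 8 + 16 + 15 + 16 = 55.
Best is crate D, crate A, crate B, and crate C with total value 61.

61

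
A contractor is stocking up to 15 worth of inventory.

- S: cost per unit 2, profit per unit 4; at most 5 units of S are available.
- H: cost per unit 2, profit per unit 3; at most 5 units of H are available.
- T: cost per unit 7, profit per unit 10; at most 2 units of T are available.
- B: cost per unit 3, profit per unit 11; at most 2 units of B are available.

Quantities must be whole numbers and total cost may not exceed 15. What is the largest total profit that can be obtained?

This is a bounded integer knapsack.
B has the best ratio (11/3); taking only B gives at most 2×11 = 22 (stopped by the supply cap of 2).
Mixing does better — 4×S and 2×B: cost 14 ≤ 15, profit 4·4 + 2·11 = 38.

38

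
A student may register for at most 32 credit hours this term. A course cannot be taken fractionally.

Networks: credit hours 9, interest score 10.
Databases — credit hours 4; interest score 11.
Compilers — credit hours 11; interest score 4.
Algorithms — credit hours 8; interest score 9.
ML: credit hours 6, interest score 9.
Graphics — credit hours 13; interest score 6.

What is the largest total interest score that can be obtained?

Allowing fractional choices, the relaxed optimum would be about 41.3, but courses are indivisible.
Networks + Databases + ML + Graphics: credit hours 9 + 4 + 6 + 13 = 32 ≤ 32, interest score 10 + 11 + 9 + 6 = 36.
Networks + Databases + Algorithms + ML: credit hours 9 + 4 + 8 + 6 = 27 ≤ 32, interest score 10 + 11 + 9 + 9 = 39.
Best is Networks, Databases, Algorithms, and ML with total interest score 39.

39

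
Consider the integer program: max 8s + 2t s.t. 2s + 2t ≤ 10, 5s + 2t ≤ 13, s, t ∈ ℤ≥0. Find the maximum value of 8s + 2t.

The continuous relaxation peaks at (2.6, 0) with value 20.80; rounding to a feasible lattice point costs some objective.
(s,t)=(2,1): 2·2+2·1=6≤10, 5·2+2·1=12≤13, objective 18.
(s,t)=(2,0): 2·2+2·0=4≤10, 5·2+2·0=10≤13, objective 16.
(s,t)=(1,2): 2·1+2·2=6≤10, 5·1+2·2=9≤13, objective 12.
Maximum is 18 at (s,t)=(2,1).

18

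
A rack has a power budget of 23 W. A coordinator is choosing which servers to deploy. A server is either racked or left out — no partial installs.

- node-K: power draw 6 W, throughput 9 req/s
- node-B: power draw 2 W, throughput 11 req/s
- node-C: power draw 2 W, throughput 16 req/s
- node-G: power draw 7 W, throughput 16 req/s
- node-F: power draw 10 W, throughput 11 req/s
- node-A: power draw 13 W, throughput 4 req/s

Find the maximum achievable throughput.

Allowing fractional choices, the relaxed optimum would be about 58.6, but servers are indivisible.
node-B + node-C + node-G + node-F: power draw 2 + 2 + 7 + 10 = 21 ≤ 23, throughput 11 + 16 + 16 + 11 = 54.
node-K + node-B + node-C + node-G: power draw 6 + 2 + 2 + 7 = 17 ≤ 23, throughput 9 + 11 + 16 + 16 = 52.
node-K + node-B + node-C + node-F: power draw 6 + 2 + 2 + 10 = 20 ≤ 23, throughput 9 + 11 + 16 + 11 = 47.
Best is node-B, node-C, node-G, and node-F with total throughput 54.

54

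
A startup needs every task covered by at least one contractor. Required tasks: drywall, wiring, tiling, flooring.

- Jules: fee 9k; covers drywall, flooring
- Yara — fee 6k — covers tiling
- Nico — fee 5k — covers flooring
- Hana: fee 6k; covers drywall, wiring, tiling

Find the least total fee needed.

Choose Nico and Hana: together they cover drywall, wiring, tiling, flooring — every task.
Total fee: 5 + 6 = 11.

11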